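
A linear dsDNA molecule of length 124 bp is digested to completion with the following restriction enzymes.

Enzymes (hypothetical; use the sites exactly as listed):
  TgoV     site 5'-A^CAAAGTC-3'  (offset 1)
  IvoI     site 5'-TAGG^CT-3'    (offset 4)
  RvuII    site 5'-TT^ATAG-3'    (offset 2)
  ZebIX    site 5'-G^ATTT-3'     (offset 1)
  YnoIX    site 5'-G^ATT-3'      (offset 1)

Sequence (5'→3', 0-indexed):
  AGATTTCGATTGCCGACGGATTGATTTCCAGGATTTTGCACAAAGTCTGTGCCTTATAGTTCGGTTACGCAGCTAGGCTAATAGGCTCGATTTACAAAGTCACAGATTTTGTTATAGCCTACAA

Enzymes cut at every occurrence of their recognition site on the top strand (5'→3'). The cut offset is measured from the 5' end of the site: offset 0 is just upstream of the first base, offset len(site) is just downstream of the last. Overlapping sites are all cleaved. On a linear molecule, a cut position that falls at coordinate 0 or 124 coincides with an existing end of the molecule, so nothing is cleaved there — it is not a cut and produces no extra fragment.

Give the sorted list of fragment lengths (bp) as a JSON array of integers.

[2,4,4,5,6,8,8,8,9,11,11,11,15,22]

Scan for sites:
  TgoV ACAAAGTC/1: at [39, 93] ⇒ [40, 94]
  IvoI TAGGCT/4: at [73, 81] ⇒ [77, 85]
  RvuII TTATAG/2: at [53, 111] ⇒ [55, 113]
  ZebIX GATTT/1: at [1, 22, 31, 88, 104] ⇒ [2, 23, 32, 89, 105]
  YnoIX GATT/1: at [1, 7, 18, 22, 31, 88, 104] ⇒ [2, 8, 19, 23, 32, 89, 105]

All cut coordinates (distinct, sorted): [2, 8, 19, 23, 32, 40, 55, 77, 85, 89, 94, 105, 113]

Fragments:
  [0,2): 2 bp
  [2,8): 6 bp
  [8,19): 11 bp
  [19,23): 4 bp
  [23,32): 9 bp
  [32,40): 8 bp
  [40,55): 15 bp
  [55,77): 22 bp
  [77,85): 8 bp
  [85,89): 4 bp
  [89,94): 5 bp
  [94,105): 11 bp
  [105,113): 8 bp
  [113,124): 11 bp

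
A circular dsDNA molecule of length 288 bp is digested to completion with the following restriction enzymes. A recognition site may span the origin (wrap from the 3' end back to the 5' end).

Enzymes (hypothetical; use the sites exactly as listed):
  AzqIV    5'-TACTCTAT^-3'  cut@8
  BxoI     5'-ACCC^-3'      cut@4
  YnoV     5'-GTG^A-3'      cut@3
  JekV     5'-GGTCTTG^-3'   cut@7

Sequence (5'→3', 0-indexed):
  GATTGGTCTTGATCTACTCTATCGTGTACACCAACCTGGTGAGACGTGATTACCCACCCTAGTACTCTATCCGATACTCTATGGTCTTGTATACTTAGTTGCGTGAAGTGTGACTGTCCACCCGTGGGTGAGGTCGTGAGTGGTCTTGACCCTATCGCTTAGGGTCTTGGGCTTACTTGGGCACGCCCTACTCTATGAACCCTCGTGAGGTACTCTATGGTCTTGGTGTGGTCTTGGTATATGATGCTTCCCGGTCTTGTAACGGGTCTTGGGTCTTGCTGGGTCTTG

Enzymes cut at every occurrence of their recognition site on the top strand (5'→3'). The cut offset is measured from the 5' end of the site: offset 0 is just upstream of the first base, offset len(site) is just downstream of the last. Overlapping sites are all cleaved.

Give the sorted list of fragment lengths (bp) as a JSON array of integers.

[4,4,5,6,7,7,7,7,7,7,7,8,10,10,11,11,11,11,11,11,12,12,16,17,19,23,27]

Scan for sites:
  AzqIV TACTCTAT/8: at [14, 62, 74, 188, 210] ⇒ [22, 70, 82, 196, 218]
  BxoI ACCC/4: at [51, 55, 119, 148, 198] ⇒ [55, 59, 123, 152, 202]
  YnoV GTGA/3: at [38, 45, 102, 109, 127, 135, 204] ⇒ [41, 48, 105, 112, 130, 138, 207]
  JekV GGTCTTG/7: at [4, 82, 141, 162, 218, 229, 252, 264, 271, 281] ⇒ [0, 11, 89, 148, 169, 225, 236, 259, 271, 278]

All cut coordinates (distinct, sorted): [0, 11, 22, 41, 48, 55, 59, 70, 82, 89, 105, 112, 123, 130, 138, 148, 152, 169, 196, 202, 207, 218, 225, 236, 259, 271, 278]

Fragment lengths:
  0→11: 11 bp
  11→22: 11 bp
  22→41: 19 bp
  41→48: 7 bp
  48→55: 7 bp
  55→59: 4 bp
  59→70: 11 bp
  70→82: 12 bp
  82→89: 7 bp
  89→105: 16 bp
  105→112: 7 bp
  112→123: 11 bp
  123→130: 7 bp
  130→138: 8 bp
  138→148: 10 bp
  148→152: 4 bp
  152→169: 17 bp
  169→196: 27 bp
  196→202: 6 bp
  202→207: 5 bp
  207→218: 11 bp
  218→225: 7 bp
  225→236: 11 bp
  236→259: 23 bp
  259→271: 12 bp
  271→278: 7 bp
  278→0 (wrap): 288-278+0 = 10 bp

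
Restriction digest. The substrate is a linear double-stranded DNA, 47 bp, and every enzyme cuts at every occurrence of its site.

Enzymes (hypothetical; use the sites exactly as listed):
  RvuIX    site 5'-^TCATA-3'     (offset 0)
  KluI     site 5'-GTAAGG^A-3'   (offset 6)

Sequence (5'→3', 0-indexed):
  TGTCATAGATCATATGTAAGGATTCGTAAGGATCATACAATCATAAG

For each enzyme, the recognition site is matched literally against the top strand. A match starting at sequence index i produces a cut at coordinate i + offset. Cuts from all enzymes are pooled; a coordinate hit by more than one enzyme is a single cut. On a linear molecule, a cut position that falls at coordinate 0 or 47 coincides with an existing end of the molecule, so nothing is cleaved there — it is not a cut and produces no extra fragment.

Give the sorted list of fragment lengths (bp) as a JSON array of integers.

Per-enzyme occurrences:
  RvuIX TCATA/0: at [2, 9, 32, 40] ⇒ [2, 9, 32, 40]
  KluI GTAAGGA/6: at [15, 25] ⇒ [21, 31]

All cut coordinates (distinct, sorted): [2, 9, 21, 31, 32, 40]

Fragment lengths:
  [0,2): 2 bp
  [2,9): 7 bp
  [9,21): 12 bp
  [21,31): 10 bp
  [31,32): 1 bp
  [32,40): 8 bp
  [40,47): 7 bp

[1,2,7,7,8,10,12]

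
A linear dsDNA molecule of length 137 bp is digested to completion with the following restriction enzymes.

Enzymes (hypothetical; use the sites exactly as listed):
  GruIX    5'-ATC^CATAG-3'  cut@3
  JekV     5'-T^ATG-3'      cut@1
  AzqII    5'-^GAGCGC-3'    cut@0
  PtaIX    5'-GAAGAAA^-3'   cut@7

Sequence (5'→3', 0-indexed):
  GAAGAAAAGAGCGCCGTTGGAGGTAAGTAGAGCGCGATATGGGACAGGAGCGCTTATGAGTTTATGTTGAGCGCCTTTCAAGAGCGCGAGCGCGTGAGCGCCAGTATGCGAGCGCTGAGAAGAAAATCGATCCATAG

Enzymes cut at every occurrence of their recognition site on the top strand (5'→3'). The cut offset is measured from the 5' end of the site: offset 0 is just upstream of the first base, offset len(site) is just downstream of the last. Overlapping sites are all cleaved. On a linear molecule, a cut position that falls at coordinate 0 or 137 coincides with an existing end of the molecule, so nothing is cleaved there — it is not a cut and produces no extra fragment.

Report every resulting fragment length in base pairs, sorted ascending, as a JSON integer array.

Per-enzyme occurrences:
  GruIX ATCCATAG/3: at [129] ⇒ [132]
  JekV TATG/1: at [37, 54, 62, 104] ⇒ [38, 55, 63, 105]
  AzqII GAGCGC/0: at [8, 29, 47, 68, 81, 87, 95, 109] ⇒ [8, 29, 47, 68, 81, 87, 95, 109]
  PtaIX GAAGAAA/7: at [0, 118] ⇒ [7, 125]

All cut coordinates (distinct, sorted): [7, 8, 29, 38, 47, 55, 63, 68, 81, 87, 95, 105, 109, 125, 132]

Fragments:
  [0,7): 7 bp
  [7,8): 1 bp
  [8,29): 21 bp
  [29,38): 9 bp
  [38,47): 9 bp
  [47,55): 8 bp
  [55,63): 8 bp
  [63,68): 5 bp
  [68,81): 13 bp
  [81,87): 6 bp
  [87,95): 8 bp
  [95,105): 10 bp
  [105,109): 4 bp
  [109,125): 16 bp
  [125,132): 7 bp
  [132,137): 5 bp

[1,4,5,5,6,7,7,8,8,8,9,9,10,13,16,21]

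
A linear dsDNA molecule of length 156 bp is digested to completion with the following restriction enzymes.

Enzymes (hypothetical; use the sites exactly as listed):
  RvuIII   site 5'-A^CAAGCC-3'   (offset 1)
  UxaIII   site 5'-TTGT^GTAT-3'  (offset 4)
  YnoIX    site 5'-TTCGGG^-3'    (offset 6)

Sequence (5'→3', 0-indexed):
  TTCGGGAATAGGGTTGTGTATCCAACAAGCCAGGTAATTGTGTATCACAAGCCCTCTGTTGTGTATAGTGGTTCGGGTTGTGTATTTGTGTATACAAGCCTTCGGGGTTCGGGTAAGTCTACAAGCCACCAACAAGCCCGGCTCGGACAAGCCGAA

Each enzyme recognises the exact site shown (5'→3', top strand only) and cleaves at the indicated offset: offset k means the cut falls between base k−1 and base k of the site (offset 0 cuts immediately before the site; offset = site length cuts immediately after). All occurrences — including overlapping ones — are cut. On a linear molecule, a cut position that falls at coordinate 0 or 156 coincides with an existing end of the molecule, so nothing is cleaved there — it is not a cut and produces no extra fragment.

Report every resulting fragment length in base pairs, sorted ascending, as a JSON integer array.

Scan for sites:
  RvuIII (ACAAGCC, off=1): starts [24, 46, 93, 120, 131, 146] → cuts [25, 47, 94, 121, 132, 147]
  UxaIII (TTGTGTAT, off=4): starts [13, 37, 58, 77, 85] → cuts [17, 41, 62, 81, 89]
  YnoIX (TTCGGG, off=6): starts [0, 71, 100, 107] → cuts [6, 77, 106, 113]

Pooled cuts: [6, 17, 25, 41, 47, 62, 77, 81, 89, 94, 106, 113, 121, 132, 147]

Fragments:
  [0,6): 6 bp
  [6,17): 11 bp
  [17,25): 8 bp
  [25,41): 16 bp
  [41,47): 6 bp
  [47,62): 15 bp
  [62,77): 15 bp
  [77,81): 4 bp
  [81,89): 8 bp
  [89,94): 5 bp
  [94,106): 12 bp
  [106,113): 7 bp
  [113,121): 8 bp
  [121,132): 11 bp
  [132,147): 15 bp
  [147,156): 9 bp

[4,5,6,6,7,8,8,8,9,11,11,12,15,15,15,16]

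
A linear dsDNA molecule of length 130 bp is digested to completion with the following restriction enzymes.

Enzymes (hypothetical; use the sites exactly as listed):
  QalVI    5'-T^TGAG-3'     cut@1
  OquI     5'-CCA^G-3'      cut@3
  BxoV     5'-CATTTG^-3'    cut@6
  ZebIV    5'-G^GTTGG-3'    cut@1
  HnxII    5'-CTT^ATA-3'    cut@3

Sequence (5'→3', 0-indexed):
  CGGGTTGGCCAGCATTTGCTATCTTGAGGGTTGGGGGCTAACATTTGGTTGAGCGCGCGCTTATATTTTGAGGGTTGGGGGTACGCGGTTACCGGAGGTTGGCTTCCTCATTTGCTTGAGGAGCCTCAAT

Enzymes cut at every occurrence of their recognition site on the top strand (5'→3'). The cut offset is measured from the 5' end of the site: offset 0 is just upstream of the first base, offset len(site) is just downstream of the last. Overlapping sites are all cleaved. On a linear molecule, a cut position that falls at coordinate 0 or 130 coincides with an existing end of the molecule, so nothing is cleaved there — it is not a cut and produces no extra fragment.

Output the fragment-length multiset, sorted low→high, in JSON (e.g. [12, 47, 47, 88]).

[2,2,3,5,5,6,6,7,8,13,14,17,18,24]

Per-enzyme occurrences:
  QalVI (TTGAG, off=1): starts [23, 48, 67, 115] → cuts [24, 49, 68, 116]
  OquI (CCAG, off=3): starts [8] → cuts [11]
  BxoV (CATTTG, off=6): starts [12, 41, 108] → cuts [18, 47, 114]
  ZebIV (GGTTGG, off=1): starts [2, 28, 72, 96] → cuts [3, 29, 73, 97]
  HnxII (CTTATA, off=3): starts [59] → cuts [62]

Pooled cuts: [3, 11, 18, 24, 29, 47, 49, 62, 68, 73, 97, 114, 116]

Fragments:
  [0,3): 3 bp
  [3,11): 8 bp
  [11,18): 7 bp
  [18,24): 6 bp
  [24,29): 5 bp
  [29,47): 18 bp
  [47,49): 2 bp
  [49,62): 13 bp
  [62,68): 6 bp
  [68,73): 5 bp
  [73,97): 24 bp
  [97,114): 17 bp
  [114,116): 2 bp
  [116,130): 14 bp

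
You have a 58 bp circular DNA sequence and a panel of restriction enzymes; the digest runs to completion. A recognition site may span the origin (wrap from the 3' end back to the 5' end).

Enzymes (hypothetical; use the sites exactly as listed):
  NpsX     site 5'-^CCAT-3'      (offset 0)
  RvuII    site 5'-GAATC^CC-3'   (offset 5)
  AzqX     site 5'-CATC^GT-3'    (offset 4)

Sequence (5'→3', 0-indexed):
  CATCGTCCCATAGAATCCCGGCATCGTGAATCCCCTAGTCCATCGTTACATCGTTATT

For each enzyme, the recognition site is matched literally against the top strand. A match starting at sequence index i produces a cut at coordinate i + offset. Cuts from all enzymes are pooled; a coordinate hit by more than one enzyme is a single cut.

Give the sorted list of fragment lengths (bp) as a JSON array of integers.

Per-enzyme occurrences:
  NpsX (CCAT, off=0): starts [7, 39] → cuts [7, 39]
  RvuII (GAATCCC, off=5): starts [12, 27] → cuts [17, 32]
  AzqX (CATCGT, off=4): starts [0, 21, 40, 48] → cuts [4, 25, 44, 52]

Pooled cuts: [4, 7, 17, 25, 32, 39, 44, 52]

Fragments:
  4→7: 3 bp
  7→17: 10 bp
  17→25: 8 bp
  25→32: 7 bp
  32→39: 7 bp
  39→44: 5 bp
  44→52: 8 bp
  52→4 (wrap): 58-52+4 = 10 bp

[3,5,7,7,8,8,10,10]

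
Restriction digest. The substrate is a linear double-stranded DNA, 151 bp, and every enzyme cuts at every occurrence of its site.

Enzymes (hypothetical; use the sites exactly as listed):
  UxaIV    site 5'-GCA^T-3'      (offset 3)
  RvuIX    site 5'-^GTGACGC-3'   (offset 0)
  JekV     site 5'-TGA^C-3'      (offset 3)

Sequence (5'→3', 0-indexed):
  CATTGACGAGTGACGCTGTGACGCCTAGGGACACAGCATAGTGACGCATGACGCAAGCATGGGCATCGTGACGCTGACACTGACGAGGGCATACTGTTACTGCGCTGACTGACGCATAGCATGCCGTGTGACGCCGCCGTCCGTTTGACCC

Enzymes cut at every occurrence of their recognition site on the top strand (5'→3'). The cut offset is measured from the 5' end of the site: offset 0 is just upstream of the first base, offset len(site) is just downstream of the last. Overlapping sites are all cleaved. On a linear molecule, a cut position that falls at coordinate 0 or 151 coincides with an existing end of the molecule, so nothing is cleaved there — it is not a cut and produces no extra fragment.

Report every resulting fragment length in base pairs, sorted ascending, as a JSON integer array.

[2,2,3,3,3,4,4,4,4,4,4,4,4,4,5,6,6,6,6,6,8,8,17,17,17]

Per-enzyme occurrences:
  UxaIV (GCAT, off=3): starts [35, 45, 56, 62, 88, 113, 118] → cuts [38, 48, 59, 65, 91, 116, 121]
  RvuIX (GTGACGC, off=0): starts [9, 17, 40, 67, 127] → cuts [9, 17, 40, 67, 127]
  JekV (TGAC, off=3): starts [3, 10, 18, 41, 48, 68, 74, 80, 105, 109, 128, 145] → cuts [6, 13, 21, 44, 51, 71, 77, 83, 108, 112, 131, 148]

Pooled cuts: [6, 9, 13, 17, 21, 38, 40, 44, 48, 51, 59, 65, 67, 71, 77, 83, 91, 108, 112, 116, 121, 127, 131, 148]

Fragments:
  [0,6): 6 bp
  [6,9): 3 bp
  [9,13): 4 bp
  [13,17): 4 bp
  [17,21): 4 bp
  [21,38): 17 bp
  [38,40): 2 bp
  [40,44): 4 bp
  [44,48): 4 bp
  [48,51): 3 bp
  [51,59): 8 bp
  [59,65): 6 bp
  [65,67): 2 bp
  [67,71): 4 bp
  [71,77): 6 bp
  [77,83): 6 bp
  [83,91): 8 bp
  [91,108): 17 bp
  [108,112): 4 bp
  [112,116): 4 bp
  [116,121): 5 bp
  [121,127): 6 bp
  [127,131): 4 bp
  [131,148): 17 bp
  [148,151): 3 bp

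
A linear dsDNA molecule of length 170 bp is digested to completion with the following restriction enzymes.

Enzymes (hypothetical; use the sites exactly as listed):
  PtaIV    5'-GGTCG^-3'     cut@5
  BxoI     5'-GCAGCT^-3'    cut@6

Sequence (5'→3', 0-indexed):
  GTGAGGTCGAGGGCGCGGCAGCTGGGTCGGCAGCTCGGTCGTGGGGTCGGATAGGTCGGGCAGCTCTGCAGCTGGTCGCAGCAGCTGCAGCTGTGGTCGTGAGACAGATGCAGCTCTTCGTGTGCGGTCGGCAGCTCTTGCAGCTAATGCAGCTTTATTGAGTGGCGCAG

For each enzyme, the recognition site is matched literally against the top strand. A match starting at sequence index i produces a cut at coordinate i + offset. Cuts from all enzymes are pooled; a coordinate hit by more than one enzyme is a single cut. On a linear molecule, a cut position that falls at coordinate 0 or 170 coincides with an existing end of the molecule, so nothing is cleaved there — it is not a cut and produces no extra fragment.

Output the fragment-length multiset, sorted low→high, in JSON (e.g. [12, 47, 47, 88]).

Per-enzyme occurrences:
  PtaIV GGTCG/5: at [4, 24, 36, 44, 53, 73, 94, 125] ⇒ [9, 29, 41, 49, 58, 78, 99, 130]
  BxoI GCAGCT/6: at [17, 29, 59, 67, 80, 86, 109, 130, 139, 148] ⇒ [23, 35, 65, 73, 86, 92, 115, 136, 145, 154]

All cut coordinates (distinct, sorted): [9, 23, 29, 35, 41, 49, 58, 65, 73, 78, 86, 92, 99, 115, 130, 136, 145, 154]

Fragments:
  [0,9): 9 bp
  [9,23): 14 bp
  [23,29): 6 bp
  [29,35): 6 bp
  [35,41): 6 bp
  [41,49): 8 bp
  [49,58): 9 bp
  [58,65): 7 bp
  [65,73): 8 bp
  [73,78): 5 bp
  [78,86): 8 bp
  [86,92): 6 bp
  [92,99): 7 bp
  [99,115): 16 bp
  [115,130): 15 bp
  [130,136): 6 bp
  [136,145): 9 bp
  [145,154): 9 bp
  [154,170): 16 bp

[5,6,6,6,6,6,7,7,8,8,8,9,9,9,9,14,15,16,16]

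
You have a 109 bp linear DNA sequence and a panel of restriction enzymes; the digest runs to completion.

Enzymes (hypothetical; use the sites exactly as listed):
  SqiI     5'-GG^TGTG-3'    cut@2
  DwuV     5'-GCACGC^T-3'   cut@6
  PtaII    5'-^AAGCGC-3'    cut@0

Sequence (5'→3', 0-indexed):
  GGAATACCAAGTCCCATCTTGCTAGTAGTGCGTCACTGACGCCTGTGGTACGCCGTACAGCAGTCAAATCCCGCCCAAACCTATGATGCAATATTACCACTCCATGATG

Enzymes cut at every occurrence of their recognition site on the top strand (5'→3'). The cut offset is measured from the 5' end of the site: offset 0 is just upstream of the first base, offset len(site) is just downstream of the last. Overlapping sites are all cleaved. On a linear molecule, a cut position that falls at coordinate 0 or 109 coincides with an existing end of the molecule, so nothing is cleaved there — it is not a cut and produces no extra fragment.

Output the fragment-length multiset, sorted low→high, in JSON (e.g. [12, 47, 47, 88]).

Scan for sites:
  SqiI (GGTGTG, off=2): no sites
  DwuV (GCACGCT, off=6): no sites
  PtaII (AAGCGC, off=0): no sites

All cut coordinates (distinct, sorted): ∅

Fragment lengths:
  no cuts → one linear fragment of 109 bp

[109]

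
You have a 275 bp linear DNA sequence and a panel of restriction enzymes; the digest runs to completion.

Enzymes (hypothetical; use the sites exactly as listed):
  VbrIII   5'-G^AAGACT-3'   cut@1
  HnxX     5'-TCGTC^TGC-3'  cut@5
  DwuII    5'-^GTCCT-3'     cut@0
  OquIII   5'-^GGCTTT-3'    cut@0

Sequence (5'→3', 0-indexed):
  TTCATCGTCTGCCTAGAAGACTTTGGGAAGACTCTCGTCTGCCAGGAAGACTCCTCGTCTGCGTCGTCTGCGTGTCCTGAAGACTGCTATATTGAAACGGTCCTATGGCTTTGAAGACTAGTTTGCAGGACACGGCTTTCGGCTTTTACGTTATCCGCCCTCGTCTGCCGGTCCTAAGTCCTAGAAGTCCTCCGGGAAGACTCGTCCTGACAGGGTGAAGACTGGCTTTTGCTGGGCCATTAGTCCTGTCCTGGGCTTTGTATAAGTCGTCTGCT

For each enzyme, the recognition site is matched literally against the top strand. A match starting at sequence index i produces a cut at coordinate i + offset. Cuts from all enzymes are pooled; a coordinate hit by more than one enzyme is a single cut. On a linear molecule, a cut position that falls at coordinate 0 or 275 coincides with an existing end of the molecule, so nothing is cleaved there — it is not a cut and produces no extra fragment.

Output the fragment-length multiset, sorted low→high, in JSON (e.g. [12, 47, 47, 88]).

Per-enzyme occurrences:
  VbrIII GAAGACT/1: at [15, 26, 45, 78, 112, 195, 216] ⇒ [16, 27, 46, 79, 113, 196, 217]
  HnxX TCGTCTGC/5: at [4, 34, 54, 63, 160, 266] ⇒ [9, 39, 59, 68, 165, 271]
  DwuII GTCCT/0: at [73, 99, 170, 177, 186, 203, 242, 247] ⇒ [73, 99, 170, 177, 186, 203, 242, 247]
  OquIII GGCTTT/0: at [106, 133, 140, 223, 253] ⇒ [106, 133, 140, 223, 253]

All cut coordinates (distinct, sorted): [9, 16, 27, 39, 46, 59, 68, 73, 79, 99, 106, 113, 133, 140, 165, 170, 177, 186, 196, 203, 217, 223, 242, 247, 253, 271]

Fragments:
  [0,9): 9 bp
  [9,16): 7 bp
  [16,27): 11 bp
  [27,39): 12 bp
  [39,46): 7 bp
  [46,59): 13 bp
  [59,68): 9 bp
  [68,73): 5 bp
  [73,79): 6 bp
  [79,99): 20 bp
  [99,106): 7 bp
  [106,113): 7 bp
  [113,133): 20 bp
  [133,140): 7 bp
  [140,165): 25 bp
  [165,170): 5 bp
  [170,177): 7 bp
  [177,186): 9 bp
  [186,196): 10 bp
  [196,203): 7 bp
  [203,217): 14 bp
  [217,223): 6 bp
  [223,242): 19 bp
  [242,247): 5 bp
  [247,253): 6 bp
  [253,271): 18 bp
  [271,275): 4 bp

[4,5,5,5,6,6,6,7,7,7,7,7,7,7,9,9,9,10,11,12,13,14,18,19,20,20,25]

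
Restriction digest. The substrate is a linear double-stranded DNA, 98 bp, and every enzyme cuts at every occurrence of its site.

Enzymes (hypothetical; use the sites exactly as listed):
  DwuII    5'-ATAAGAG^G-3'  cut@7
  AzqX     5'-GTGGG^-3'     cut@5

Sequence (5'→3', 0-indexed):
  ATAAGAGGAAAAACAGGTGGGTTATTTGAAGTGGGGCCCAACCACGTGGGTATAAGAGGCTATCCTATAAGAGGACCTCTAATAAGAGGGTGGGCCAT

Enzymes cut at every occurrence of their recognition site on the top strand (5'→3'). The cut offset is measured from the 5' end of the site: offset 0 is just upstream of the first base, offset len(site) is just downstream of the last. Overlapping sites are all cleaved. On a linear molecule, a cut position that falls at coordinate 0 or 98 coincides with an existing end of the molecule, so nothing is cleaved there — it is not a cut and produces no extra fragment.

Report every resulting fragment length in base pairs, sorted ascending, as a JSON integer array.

Scan for sites:
  DwuII ATAAGAGG/7: at [0, 51, 66, 81] ⇒ [7, 58, 73, 88]
  AzqX GTGGG/5: at [16, 30, 45, 89] ⇒ [21, 35, 50, 94]

Pooled cuts: [7, 21, 35, 50, 58, 73, 88, 94]

Fragment lengths:
  [0,7): 7 bp
  [7,21): 14 bp
  [21,35): 14 bp
  [35,50): 15 bp
  [50,58): 8 bp
  [58,73): 15 bp
  [73,88): 15 bp
  [88,94): 6 bp
  [94,98): 4 bp

[4,6,7,8,14,14,15,15,15]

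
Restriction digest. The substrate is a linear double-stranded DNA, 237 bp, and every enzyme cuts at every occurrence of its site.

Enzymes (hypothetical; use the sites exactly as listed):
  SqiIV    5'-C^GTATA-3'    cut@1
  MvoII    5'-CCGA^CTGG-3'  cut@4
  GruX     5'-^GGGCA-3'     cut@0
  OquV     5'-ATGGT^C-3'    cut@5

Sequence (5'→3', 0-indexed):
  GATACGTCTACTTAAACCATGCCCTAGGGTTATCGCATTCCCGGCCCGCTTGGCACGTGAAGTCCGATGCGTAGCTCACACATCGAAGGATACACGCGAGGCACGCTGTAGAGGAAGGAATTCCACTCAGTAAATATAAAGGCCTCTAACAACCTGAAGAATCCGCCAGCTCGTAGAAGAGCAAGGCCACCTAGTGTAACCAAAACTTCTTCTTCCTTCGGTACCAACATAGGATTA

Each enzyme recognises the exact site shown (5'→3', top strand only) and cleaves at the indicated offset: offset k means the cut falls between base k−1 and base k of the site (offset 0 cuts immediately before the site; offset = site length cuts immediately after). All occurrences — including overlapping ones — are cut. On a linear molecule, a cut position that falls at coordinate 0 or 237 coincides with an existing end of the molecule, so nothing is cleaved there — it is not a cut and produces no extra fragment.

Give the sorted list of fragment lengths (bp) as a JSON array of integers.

Scan for sites:
  SqiIV (CGTATA, off=1): no sites
  MvoII (CCGACTGG, off=4): no sites
  GruX (GGGCA, off=0): no sites
  OquV (ATGGTC, off=5): no sites

Pooled cuts: ∅

Fragment lengths:
  no cuts → one linear fragment of 237 bp

[237]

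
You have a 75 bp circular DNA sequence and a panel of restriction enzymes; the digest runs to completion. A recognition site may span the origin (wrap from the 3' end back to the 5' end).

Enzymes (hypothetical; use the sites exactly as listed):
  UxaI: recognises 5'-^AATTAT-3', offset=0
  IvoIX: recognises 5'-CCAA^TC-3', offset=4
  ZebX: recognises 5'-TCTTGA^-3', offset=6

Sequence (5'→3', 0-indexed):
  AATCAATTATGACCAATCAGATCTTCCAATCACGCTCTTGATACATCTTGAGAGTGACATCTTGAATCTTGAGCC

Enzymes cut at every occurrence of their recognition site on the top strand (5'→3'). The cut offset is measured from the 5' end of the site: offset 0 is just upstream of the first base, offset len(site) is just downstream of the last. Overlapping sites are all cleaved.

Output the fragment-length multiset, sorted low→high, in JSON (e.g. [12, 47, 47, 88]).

[2,5,7,10,12,12,13,14]

Scan for sites:
  UxaI AATTAT/0: at [4] ⇒ [4]
  IvoIX CCAATC/4: at [12, 25, 73] ⇒ [2, 16, 29]
  ZebX TCTTGA/6: at [35, 45, 59, 66] ⇒ [41, 51, 65, 72]

All cut coordinates (distinct, sorted): [2, 4, 16, 29, 41, 51, 65, 72]

Fragment lengths:
  2→4: 2 bp
  4→16: 12 bp
  16→29: 13 bp
  29→41: 12 bp
  41→51: 10 bp
  51→65: 14 bp
  65→72: 7 bp
  72→2 (wrap): 75-72+2 = 5 bp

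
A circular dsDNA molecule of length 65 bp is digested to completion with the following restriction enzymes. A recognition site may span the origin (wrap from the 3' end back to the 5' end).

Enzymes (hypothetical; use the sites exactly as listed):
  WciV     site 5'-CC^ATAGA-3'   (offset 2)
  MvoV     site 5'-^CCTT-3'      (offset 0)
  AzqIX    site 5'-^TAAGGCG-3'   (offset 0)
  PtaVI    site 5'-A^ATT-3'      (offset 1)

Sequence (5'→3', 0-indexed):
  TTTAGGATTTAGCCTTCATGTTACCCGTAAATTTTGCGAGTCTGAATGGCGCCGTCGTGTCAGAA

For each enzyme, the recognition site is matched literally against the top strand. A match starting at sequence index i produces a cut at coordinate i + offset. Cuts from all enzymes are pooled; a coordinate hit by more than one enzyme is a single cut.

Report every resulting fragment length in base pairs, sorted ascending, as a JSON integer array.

[13,18,34]

Per-enzyme occurrences:
  WciV (CCATAGA, off=2): no sites
  MvoV (CCTT, off=0): starts [12] → cuts [12]
  AzqIX (TAAGGCG, off=0): no sites
  PtaVI (AATT, off=1): starts [29, 63] → cuts [30, 64]

All cut coordinates (distinct, sorted): [12, 30, 64]

Fragments:
  12→30: 18 bp
  30→64: 34 bp
  64→12 (wrap): 65-64+12 = 13 bp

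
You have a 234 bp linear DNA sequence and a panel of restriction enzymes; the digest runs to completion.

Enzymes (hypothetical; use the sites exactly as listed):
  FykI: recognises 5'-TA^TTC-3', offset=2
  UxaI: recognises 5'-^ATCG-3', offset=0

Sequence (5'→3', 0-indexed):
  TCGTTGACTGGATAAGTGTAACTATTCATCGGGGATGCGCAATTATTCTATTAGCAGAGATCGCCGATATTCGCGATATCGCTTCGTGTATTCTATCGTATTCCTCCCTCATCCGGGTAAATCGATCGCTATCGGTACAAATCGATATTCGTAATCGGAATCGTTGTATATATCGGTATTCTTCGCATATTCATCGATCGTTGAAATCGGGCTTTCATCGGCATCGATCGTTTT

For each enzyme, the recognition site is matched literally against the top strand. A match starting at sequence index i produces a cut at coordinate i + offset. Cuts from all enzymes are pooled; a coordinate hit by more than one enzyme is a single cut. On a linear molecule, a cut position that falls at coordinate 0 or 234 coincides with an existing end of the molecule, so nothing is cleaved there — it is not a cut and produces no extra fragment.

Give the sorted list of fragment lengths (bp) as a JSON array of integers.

[3,3,4,4,4,4,6,6,6,6,6,7,7,8,8,9,10,10,11,11,12,13,14,18,20,24]

Per-enzyme occurrences:
  FykI (TATTC, off=2): starts [22, 43, 67, 88, 98, 145, 176, 187] → cuts [24, 45, 69, 90, 100, 147, 178, 189]
  UxaI (ATCG, off=0): starts [27, 59, 77, 94, 120, 124, 130, 140, 153, 159, 171, 192, 196, 205, 216, 222, 226] → cuts [27, 59, 77, 94, 120, 124, 130, 140, 153, 159, 171, 192, 196, 205, 216, 222, 226]

All cut coordinates (distinct, sorted): [24, 27, 45, 59, 69, 77, 90, 94, 100, 120, 124, 130, 140, 147, 153, 159, 171, 178, 189, 192, 196, 205, 216, 222, 226]

Fragments:
  [0,24): 24 bp
  [24,27): 3 bp
  [27,45): 18 bp
  [45,59): 14 bp
  [59,69): 10 bp
  [69,77): 8 bp
  [77,90): 13 bp
  [90,94): 4 bp
  [94,100): 6 bp
  [100,120): 20 bp
  [120,124): 4 bp
  [124,130): 6 bp
  [130,140): 10 bp
  [140,147): 7 bp
  [147,153): 6 bp
  [153,159): 6 bp
  [159,171): 12 bp
  [171,178): 7 bp
  [178,189): 11 bp
  [189,192): 3 bp
  [192,196): 4 bp
  [196,205): 9 bp
  [205,216): 11 bp
  [216,222): 6 bp
  [222,226): 4 bp
  [226,234): 8 bp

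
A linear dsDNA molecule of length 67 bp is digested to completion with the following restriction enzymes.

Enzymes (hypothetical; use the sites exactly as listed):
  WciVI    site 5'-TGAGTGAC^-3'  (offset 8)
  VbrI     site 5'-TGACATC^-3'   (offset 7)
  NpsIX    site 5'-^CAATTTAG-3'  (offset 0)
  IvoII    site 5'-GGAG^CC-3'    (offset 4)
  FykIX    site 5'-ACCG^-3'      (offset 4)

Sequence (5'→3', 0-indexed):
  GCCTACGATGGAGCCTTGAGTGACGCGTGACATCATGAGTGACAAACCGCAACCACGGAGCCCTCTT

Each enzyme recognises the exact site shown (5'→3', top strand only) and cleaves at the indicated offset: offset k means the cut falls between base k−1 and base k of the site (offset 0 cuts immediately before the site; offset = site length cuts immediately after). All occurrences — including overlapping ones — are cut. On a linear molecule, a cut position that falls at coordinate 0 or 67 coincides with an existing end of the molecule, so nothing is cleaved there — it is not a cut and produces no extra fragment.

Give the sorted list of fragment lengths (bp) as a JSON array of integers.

Per-enzyme occurrences:
  WciVI TGAGTGAC/8: at [16, 35] ⇒ [24, 43]
  VbrI TGACATC/7: at [27] ⇒ [34]
  NpsIX (CAATTTAG, off=0): no sites
  IvoII GGAGCC/4: at [9, 56] ⇒ [13, 60]
  FykIX ACCG/4: at [45] ⇒ [49]

All cut coordinates (distinct, sorted): [13, 24, 34, 43, 49, 60]

Fragment lengths:
  [0,13): 13 bp
  [13,24): 11 bp
  [24,34): 10 bp
  [34,43): 9 bp
  [43,49): 6 bp
  [49,60): 11 bp
  [60,67): 7 bp

[6,7,9,10,11,11,13]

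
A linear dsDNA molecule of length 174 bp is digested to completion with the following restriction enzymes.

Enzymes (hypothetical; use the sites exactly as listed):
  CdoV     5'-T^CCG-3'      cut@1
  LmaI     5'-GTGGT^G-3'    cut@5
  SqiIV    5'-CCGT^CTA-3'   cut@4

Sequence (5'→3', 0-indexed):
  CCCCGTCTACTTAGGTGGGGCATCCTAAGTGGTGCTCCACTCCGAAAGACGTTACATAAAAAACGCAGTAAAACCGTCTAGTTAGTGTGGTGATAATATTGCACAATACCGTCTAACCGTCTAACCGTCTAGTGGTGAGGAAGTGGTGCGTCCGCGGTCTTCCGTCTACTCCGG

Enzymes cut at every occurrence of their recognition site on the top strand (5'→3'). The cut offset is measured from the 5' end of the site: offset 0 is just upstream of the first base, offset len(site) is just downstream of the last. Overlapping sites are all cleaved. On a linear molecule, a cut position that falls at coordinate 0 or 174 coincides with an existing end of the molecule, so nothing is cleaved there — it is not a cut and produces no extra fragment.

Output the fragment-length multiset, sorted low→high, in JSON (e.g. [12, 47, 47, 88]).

[4,4,4,5,6,8,8,8,8,10,11,14,21,27,36]

Site scan:
  CdoV TCCG/1: at [40, 150, 160, 169] ⇒ [41, 151, 161, 170]
  LmaI GTGGTG/5: at [28, 86, 131, 142] ⇒ [33, 91, 136, 147]
  SqiIV CCGTCTA/4: at [2, 73, 108, 116, 124, 161] ⇒ [6, 77, 112, 120, 128, 165]

All cut coordinates (distinct, sorted): [6, 33, 41, 77, 91, 112, 120, 128, 136, 147, 151, 161, 165, 170]

Fragment lengths:
  [0,6): 6 bp
  [6,33): 27 bp
  [33,41): 8 bp
  [41,77): 36 bp
  [77,91): 14 bp
  [91,112): 21 bp
  [112,120): 8 bp
  [120,128): 8 bp
  [128,136): 8 bp
  [136,147): 11 bp
  [147,151): 4 bp
  [151,161): 10 bp
  [161,165): 4 bp
  [165,170): 5 bp
  [170,174): 4 bp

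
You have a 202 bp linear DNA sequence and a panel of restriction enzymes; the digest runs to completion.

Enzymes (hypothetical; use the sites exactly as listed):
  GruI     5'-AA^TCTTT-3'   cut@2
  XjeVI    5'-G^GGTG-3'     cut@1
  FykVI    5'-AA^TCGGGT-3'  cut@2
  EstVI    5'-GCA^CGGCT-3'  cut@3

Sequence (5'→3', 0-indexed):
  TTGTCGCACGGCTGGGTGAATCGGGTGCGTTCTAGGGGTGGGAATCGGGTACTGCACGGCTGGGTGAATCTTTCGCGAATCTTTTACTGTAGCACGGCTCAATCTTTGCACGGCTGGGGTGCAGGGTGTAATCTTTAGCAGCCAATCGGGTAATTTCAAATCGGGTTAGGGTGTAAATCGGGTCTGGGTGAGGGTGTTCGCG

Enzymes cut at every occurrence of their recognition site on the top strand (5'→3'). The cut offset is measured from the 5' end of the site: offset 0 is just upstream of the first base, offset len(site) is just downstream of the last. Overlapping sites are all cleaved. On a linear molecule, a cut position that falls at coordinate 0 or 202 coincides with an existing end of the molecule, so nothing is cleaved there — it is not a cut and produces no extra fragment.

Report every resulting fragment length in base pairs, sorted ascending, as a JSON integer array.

[3,6,6,6,6,6,7,7,7,8,8,8,8,8,9,9,10,11,12,13,14,15,15]

Per-enzyme occurrences:
  GruI AATCTTT/2: at [66, 77, 100, 129] ⇒ [68, 79, 102, 131]
  XjeVI GGGTG/1: at [13, 22, 35, 61, 116, 123, 168, 185, 191] ⇒ [14, 23, 36, 62, 117, 124, 169, 186, 192]
  FykVI AATCGGGT/2: at [18, 42, 143, 158, 175] ⇒ [20, 44, 145, 160, 177]
  EstVI GCACGGCT/3: at [5, 53, 91, 107] ⇒ [8, 56, 94, 110]

All cut coordinates (distinct, sorted): [8, 14, 20, 23, 36, 44, 56, 62, 68, 79, 94, 102, 110, 117, 124, 131, 145, 160, 169, 177, 186, 192]

Fragments:
  [0,8): 8 bp
  [8,14): 6 bp
  [14,20): 6 bp
  [20,23): 3 bp
  [23,36): 13 bp
  [36,44): 8 bp
  [44,56): 12 bp
  [56,62): 6 bp
  [62,68): 6 bp
  [68,79): 11 bp
  [79,94): 15 bp
  [94,102): 8 bp
  [102,110): 8 bp
  [110,117): 7 bp
  [117,124): 7 bp
  [124,131): 7 bp
  [131,145): 14 bp
  [145,160): 15 bp
  [160,169): 9 bp
  [169,177): 8 bp
  [177,186): 9 bp
  [186,192): 6 bp
  [192,202): 10 bp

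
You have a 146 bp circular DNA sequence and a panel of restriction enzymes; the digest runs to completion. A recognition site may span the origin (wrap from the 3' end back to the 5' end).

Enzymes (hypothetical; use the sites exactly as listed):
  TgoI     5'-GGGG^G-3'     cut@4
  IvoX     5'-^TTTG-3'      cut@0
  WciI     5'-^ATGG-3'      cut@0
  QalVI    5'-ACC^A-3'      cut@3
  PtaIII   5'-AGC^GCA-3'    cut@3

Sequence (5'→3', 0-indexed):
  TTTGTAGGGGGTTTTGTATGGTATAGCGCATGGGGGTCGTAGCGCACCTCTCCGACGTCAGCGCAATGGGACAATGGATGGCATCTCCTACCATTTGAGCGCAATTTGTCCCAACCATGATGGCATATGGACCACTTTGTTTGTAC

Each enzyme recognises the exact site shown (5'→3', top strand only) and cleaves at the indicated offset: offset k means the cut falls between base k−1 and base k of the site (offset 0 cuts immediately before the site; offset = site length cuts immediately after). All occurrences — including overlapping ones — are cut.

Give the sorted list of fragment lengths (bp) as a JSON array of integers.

Per-enzyme occurrences:
  TgoI GGGGG/4: at [6, 31] ⇒ [10, 35]
  IvoX TTTG/0: at [0, 12, 93, 104, 135, 139] ⇒ [0, 12, 93, 104, 135, 139]
  WciI ATGG/0: at [17, 29, 65, 73, 77, 119, 126] ⇒ [17, 29, 65, 73, 77, 119, 126]
  QalVI ACCA/3: at [89, 113, 130] ⇒ [92, 116, 133]
  PtaIII AGCGCA/3: at [24, 40, 59, 97] ⇒ [27, 43, 62, 100]

All cut coordinates (distinct, sorted): [0, 10, 12, 17, 27, 29, 35, 43, 62, 65, 73, 77, 92, 93, 100, 104, 116, 119, 126, 133, 135, 139]

Fragments:
  0→10: 10 bp
  10→12: 2 bp
  12→17: 5 bp
  17→27: 10 bp
  27→29: 2 bp
  29→35: 6 bp
  35→43: 8 bp
  43→62: 19 bp
  62→65: 3 bp
  65→73: 8 bp
  73→77: 4 bp
  77→92: 15 bp
  92→93: 1 bp
  93→100: 7 bp
  100→104: 4 bp
  104→116: 12 bp
  116→119: 3 bp
  119→126: 7 bp
  126→133: 7 bp
  133→135: 2 bp
  135→139: 4 bp
  139→0 (wrap): 146-139+0 = 7 bp

[1,2,2,2,3,3,4,4,4,5,6,7,7,7,7,8,8,10,10,12,15,19]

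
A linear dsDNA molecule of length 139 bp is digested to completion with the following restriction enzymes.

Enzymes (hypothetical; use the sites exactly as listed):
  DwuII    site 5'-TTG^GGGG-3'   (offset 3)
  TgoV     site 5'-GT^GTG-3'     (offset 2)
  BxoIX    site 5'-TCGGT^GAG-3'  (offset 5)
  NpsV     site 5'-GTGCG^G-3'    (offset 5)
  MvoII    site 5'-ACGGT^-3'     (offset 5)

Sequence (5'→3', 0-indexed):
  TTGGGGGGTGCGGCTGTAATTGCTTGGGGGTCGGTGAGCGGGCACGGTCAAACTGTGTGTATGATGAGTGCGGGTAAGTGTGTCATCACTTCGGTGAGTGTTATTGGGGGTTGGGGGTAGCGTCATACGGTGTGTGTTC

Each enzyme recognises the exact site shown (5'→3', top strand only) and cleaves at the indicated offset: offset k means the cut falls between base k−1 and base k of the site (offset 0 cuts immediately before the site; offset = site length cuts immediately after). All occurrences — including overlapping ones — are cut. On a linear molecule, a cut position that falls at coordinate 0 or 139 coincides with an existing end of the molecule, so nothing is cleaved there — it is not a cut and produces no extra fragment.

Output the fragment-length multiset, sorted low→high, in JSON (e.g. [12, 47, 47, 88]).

Site scan:
  DwuII (TTGGGGG, off=3): starts [0, 23, 103, 110] → cuts [3, 26, 106, 113]
  TgoV (GTGTG, off=2): starts [54, 77, 129, 131] → cuts [56, 79, 131, 133]
  BxoIX (TCGGTGAG, off=5): starts [30, 90] → cuts [35, 95]
  NpsV (GTGCGG, off=5): starts [7, 67] → cuts [12, 72]
  MvoII (ACGGT, off=5): starts [43, 126] → cuts [48, 131]

Pooled cuts: [3, 12, 26, 35, 48, 56, 72, 79, 95, 106, 113, 131, 133]

Fragment lengths:
  [0,3): 3 bp
  [3,12): 9 bp
  [12,26): 14 bp
  [26,35): 9 bp
  [35,48): 13 bp
  [48,56): 8 bp
  [56,72): 16 bp
  [72,79): 7 bp
  [79,95): 16 bp
  [95,106): 11 bp
  [106,113): 7 bp
  [113,131): 18 bp
  [131,133): 2 bp
  [133,139): 6 bp

[2,3,6,7,7,8,9,9,11,13,14,16,16,18]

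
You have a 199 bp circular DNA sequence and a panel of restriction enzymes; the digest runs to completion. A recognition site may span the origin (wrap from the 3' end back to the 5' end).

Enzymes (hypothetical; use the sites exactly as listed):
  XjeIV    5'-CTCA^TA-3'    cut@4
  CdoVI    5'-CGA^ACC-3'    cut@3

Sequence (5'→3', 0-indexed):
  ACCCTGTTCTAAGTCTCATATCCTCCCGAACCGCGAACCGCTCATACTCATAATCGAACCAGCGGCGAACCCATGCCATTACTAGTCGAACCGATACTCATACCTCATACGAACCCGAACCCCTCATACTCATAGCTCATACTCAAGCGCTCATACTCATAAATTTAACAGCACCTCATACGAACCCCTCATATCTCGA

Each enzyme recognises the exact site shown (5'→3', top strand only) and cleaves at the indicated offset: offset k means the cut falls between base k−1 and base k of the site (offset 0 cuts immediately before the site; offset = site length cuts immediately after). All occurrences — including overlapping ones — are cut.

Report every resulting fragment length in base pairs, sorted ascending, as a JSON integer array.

[5,5,6,6,6,6,7,7,7,7,8,8,8,8,11,11,11,14,18,19,21]

Scan for sites:
  XjeIV (CTCATA, off=4): starts [14, 40, 46, 96, 103, 122, 128, 135, 149, 155, 174, 187] → cuts [18, 44, 50, 100, 107, 126, 132, 139, 153, 159, 178, 191]
  CdoVI (CGAACC, off=3): starts [26, 33, 54, 65, 86, 109, 115, 180, 196] → cuts [0, 29, 36, 57, 68, 89, 112, 118, 183]

Pooled cuts: [0, 18, 29, 36, 44, 50, 57, 68, 89, 100, 107, 112, 118, 126, 132, 139, 153, 159, 178, 183, 191]

Fragment lengths:
  0→18: 18 bp
  18→29: 11 bp
  29→36: 7 bp
  36→44: 8 bp
  44→50: 6 bp
  50→57: 7 bp
  57→68: 11 bp
  68→89: 21 bp
  89→100: 11 bp
  100→107: 7 bp
  107→112: 5 bp
  112→118: 6 bp
  118→126: 8 bp
  126→132: 6 bp
  132→139: 7 bp
  139→153: 14 bp
  153→159: 6 bp
  159→178: 19 bp
  178→183: 5 bp
  183→191: 8 bp
  191→0 (wrap): 199-191+0 = 8 bp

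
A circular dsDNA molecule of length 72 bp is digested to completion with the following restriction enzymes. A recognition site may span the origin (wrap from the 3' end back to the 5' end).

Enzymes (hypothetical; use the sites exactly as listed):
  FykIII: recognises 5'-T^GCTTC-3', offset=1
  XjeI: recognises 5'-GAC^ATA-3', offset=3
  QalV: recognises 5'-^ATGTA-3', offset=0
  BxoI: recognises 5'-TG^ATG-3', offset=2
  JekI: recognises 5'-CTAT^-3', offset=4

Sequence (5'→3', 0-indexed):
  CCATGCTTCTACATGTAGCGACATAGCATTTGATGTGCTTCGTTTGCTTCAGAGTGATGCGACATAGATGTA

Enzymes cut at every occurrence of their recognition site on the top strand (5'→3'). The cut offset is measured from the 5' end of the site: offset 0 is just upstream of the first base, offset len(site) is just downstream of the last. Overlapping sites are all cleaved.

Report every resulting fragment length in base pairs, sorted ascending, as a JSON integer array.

Scan for sites:
  FykIII (TGCTTC, off=1): starts [3, 35, 44] → cuts [4, 36, 45]
  XjeI (GACATA, off=3): starts [19, 60] → cuts [22, 63]
  QalV (ATGTA, off=0): starts [12, 67] → cuts [12, 67]
  BxoI (TGATG, off=2): starts [30, 54] → cuts [32, 56]
  JekI (CTAT, off=4): no sites

All cut coordinates (distinct, sorted): [4, 12, 22, 32, 36, 45, 56, 63, 67]

Fragment lengths:
  4→12: 8 bp
  12→22: 10 bp
  22→32: 10 bp
  32→36: 4 bp
  36→45: 9 bp
  45→56: 11 bp
  56→63: 7 bp
  63→67: 4 bp
  67→4 (wrap): 72-67+4 = 9 bp

[4,4,7,8,9,9,10,10,11]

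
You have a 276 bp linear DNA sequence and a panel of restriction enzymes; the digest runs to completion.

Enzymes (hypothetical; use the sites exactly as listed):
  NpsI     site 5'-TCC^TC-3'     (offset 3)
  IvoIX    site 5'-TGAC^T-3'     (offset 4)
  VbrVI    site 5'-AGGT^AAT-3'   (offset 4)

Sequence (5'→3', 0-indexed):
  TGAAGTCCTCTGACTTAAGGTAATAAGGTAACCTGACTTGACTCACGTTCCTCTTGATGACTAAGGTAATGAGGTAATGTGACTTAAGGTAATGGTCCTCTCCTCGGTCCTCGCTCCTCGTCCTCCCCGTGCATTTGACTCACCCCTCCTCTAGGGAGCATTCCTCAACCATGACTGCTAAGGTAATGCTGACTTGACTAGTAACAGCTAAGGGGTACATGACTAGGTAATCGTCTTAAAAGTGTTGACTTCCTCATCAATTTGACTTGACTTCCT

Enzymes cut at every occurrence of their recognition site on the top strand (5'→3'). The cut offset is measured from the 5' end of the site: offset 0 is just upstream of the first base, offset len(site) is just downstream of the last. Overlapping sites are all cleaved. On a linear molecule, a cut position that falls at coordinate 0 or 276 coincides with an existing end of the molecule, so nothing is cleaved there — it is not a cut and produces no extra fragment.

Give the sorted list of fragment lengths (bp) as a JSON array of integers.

[4,5,5,5,5,5,5,6,6,6,7,7,7,7,8,8,8,8,9,9,9,10,10,11,13,15,16,16,21,25]

Site scan:
  NpsI (TCCTC, off=3): starts [5, 48, 95, 100, 107, 114, 120, 146, 161, 250] → cuts [8, 51, 98, 103, 110, 117, 123, 149, 164, 253]
  IvoIX (TGACT, off=4): starts [10, 33, 38, 57, 79, 135, 171, 189, 194, 219, 245, 262, 267] → cuts [14, 37, 42, 61, 83, 139, 175, 193, 198, 223, 249, 266, 271]
  VbrVI (AGGTAAT, off=4): starts [17, 63, 71, 86, 180, 224] → cuts [21, 67, 75, 90, 184, 228]

Pooled cuts: [8, 14, 21, 37, 42, 51, 61, 67, 75, 83, 90, 98, 103, 110, 117, 123, 139, 149, 164, 175, 184, 193, 198, 223, 228, 249, 253, 266, 271]

Fragments:
  [0,8): 8 bp
  [8,14): 6 bp
  [14,21): 7 bp
  [21,37): 16 bp
  [37,42): 5 bp
  [42,51): 9 bp
  [51,61): 10 bp
  [61,67): 6 bp
  [67,75): 8 bp
  [75,83): 8 bp
  [83,90): 7 bp
  [90,98): 8 bp
  [98,103): 5 bp
  [103,110): 7 bp
  [110,117): 7 bp
  [117,123): 6 bp
  [123,139): 16 bp
  [139,149): 10 bp
  [149,164): 15 bp
  [164,175): 11 bp
  [175,184): 9 bp
  [184,193): 9 bp
  [193,198): 5 bp
  [198,223): 25 bp
  [223,228): 5 bp
  [228,249): 21 bp
  [249,253): 4 bp
  [253,266): 13 bp
  [266,271): 5 bp
  [271,276): 5 bp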